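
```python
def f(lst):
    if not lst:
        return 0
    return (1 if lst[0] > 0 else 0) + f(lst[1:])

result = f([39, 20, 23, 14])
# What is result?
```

Count of positive elements in [39, 20, 23, 14] = 4

Answer: 4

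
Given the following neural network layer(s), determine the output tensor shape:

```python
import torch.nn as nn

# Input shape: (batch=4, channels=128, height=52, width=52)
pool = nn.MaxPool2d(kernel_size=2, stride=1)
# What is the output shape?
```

Input: (4, 128, 52, 52) -> Output: (4, 128, 51, 51)

Answer: (4, 128, 51, 51)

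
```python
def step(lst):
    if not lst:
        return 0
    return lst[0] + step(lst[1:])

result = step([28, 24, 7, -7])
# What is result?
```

28 + 24 + 7 + (-7) + 0 = 52

Answer: 52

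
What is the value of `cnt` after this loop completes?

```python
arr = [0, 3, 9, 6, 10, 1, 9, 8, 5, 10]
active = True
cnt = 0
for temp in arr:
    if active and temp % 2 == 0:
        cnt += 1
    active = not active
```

Count even values at even positions
`cnt` takes the values: 0 → 1 → 2

Answer: 2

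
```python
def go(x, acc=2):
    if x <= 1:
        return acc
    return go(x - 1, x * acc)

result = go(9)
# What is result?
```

Accumulator trace (n, acc): (9, 2) -> (8, 18) -> (7, 144) -> (6, 1008) -> (5, 6048) -> (4, 30240) -> (3, 120960) -> (2, 362880) -> (1, 725760) -> return 725760

Answer: 725760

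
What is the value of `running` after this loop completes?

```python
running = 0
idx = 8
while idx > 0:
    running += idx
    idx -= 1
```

Sum 8 down to 1
`running` takes the values: 0 → 8 → 15 → 21 → 26 → 30 → 33 → 35 → 36

Answer: 36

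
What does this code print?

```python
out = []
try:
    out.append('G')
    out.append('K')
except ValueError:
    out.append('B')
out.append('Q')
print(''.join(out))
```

Execution trace: 'G' (try body) → 'K' (try body, no exception) → 'Q' (after the try/except). Output: GKQ

Answer: GKQ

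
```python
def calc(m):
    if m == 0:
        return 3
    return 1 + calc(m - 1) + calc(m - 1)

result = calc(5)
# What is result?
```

calc(m) = 1 + 2·calc(m-1), calc(0)=3. Closed form: (3+1)·2^5 - 1 = 127.

Answer: 127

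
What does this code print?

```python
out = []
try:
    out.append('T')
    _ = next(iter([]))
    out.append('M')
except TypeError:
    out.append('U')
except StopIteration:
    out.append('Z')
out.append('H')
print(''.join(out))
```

Execution trace: 'T' (try body) → 'Z' (except StopIteration) → 'H' (after the try/except). Output: TZH

Answer: TZH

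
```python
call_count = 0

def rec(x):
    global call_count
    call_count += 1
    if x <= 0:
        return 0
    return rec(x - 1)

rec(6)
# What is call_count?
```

Linear recursion stepping by 1: 7 calls from x=6 down to ≤0.

Answer: 7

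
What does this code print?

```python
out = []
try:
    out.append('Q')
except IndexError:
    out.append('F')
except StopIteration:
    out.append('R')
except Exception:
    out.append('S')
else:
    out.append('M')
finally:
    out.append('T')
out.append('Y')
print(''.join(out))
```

Execution trace: 'Q' (try body, no exception) → 'M' (else) → 'T' (finally) → 'Y' (after the try/except). Output: QMTY

Answer: QMTY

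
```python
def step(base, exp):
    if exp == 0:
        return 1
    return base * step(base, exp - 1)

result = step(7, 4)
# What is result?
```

step(7, 4) = 7 * 7 * 7 * 7 = 2401

Answer: 2401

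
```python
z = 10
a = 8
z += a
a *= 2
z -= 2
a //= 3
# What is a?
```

Trace:
`z = 10` → z = 10
`a = 8` → a = 8
`z += a` → z = 18
`a *= 2` → a = 16
`z -= 2` → z = 16
`a //= 3` → a = 5
So a = 5

Answer: 5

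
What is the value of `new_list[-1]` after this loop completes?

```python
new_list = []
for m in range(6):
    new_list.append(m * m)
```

Last element of squares 0 to 5
`new_list` takes the values: [] → [0] → [0, 1] → [0, 1, 4] → [0, 1, 4, 9] → [0, 1, 4, 9, 16] → [0, 1, 4, 9, 16, 25]
So `new_list[-1]` = 25

Answer: 25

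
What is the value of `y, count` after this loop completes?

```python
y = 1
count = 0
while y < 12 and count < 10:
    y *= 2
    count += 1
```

Double until >= 12 or 10 iterations
`y, count` takes the values: (1, 0) → (2, 0) → (2, 1) → (4, 1) → (4, 2) → (8, 2) → (8, 3) → (16, 3) → (16, 4)

Answer: 16, 4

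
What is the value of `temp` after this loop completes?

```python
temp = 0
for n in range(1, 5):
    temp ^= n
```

XOR of 1 to 4
`temp` takes the values: 0 → 1 → 3 → 0 → 4

Answer: 4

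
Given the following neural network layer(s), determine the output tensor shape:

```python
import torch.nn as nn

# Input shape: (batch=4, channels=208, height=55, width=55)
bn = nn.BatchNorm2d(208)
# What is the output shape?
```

Input: (4, 208, 55, 55) -> Output: (4, 208, 55, 55)

Answer: (4, 208, 55, 55)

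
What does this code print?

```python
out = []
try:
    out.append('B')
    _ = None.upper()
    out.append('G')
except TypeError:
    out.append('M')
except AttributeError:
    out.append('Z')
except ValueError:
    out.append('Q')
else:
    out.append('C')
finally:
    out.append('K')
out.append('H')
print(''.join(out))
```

Execution trace: 'B' (try body) → 'Z' (except AttributeError) → 'K' (finally) → 'H' (after the try/except). Output: BZKH

Answer: BZKH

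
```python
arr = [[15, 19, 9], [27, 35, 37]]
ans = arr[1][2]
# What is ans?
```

Trace:
`arr = [[15, 19, 9], [27, 35, 37]]` → arr = [[15, 19, 9], [27, 35, 37]]
`ans = arr[1][2]` → ans = 37
So ans = 37

Answer: 37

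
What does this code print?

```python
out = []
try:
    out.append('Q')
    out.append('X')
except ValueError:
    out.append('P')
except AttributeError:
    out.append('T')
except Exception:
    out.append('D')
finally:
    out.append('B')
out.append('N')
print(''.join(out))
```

Execution trace: 'Q' (try body) → 'X' (try body, no exception) → 'B' (finally) → 'N' (after the try/except). Output: QXBN

Answer: QXBN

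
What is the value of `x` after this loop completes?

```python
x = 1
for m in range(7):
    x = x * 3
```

Multiply by 3, 7 times: 1 * 3^7 = 2187
`x` takes the values: 1 → 3 → 9 → 27 → 81 → 243 → 729 → 2187

Answer: 2187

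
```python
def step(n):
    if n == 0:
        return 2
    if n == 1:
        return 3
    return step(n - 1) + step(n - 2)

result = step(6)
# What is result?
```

Build up from base cases: step(0)=2, step(1)=3, step(2)=5, step(3)=8, step(4)=13, step(5)=21, step(6)=34

Answer: 34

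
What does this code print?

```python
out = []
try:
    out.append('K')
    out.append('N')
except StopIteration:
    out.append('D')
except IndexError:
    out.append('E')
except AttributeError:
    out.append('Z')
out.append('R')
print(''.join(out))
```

Execution trace: 'K' (try body) → 'N' (try body, no exception) → 'R' (after the try/except). Output: KNR

Answer: KNR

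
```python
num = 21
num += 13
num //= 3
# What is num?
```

Trace:
`num = 21` → num = 21
`num += 13` → num = 34
`num //= 3` → num = 11
So num = 11

Answer: 11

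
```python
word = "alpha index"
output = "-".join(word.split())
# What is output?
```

Trace:
`word = "alpha index"` → word = 'alpha index'
`output = "-".join(word.split())` → output = 'alpha-index'
So output = 'alpha-index'

Answer: 'alpha-index'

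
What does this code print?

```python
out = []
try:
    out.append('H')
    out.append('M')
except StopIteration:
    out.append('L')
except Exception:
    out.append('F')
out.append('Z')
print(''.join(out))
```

Execution trace: 'H' (try body) → 'M' (try body, no exception) → 'Z' (after the try/except). Output: HMZ

Answer: HMZ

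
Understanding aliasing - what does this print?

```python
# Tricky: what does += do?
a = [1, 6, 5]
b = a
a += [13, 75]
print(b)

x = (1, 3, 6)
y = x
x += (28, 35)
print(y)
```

Key concept: += behavior differs for mutable vs immutable.
Step by step:
`a = [1, 6, 5]` → a = [1, 6, 5]
`b = a` → b = [1, 6, 5] (same object as a)
`a += [13, 75]` → a = [1, 6, 5, 13, 75] (same object as b); b = [1, 6, 5, 13, 75] (same object as a)
`print(b)` → prints [1, 6, 5, 13, 75]
`x = (1, 3, 6)` → x = (1, 3, 6)
`y = x` → y = (1, 3, 6)
`x += (28, 35)` → x = (1, 3, 6, 28, 35)
`print(y)` → prints (1, 3, 6)

Answer:
[1, 6, 5, 13, 75]
(1, 3, 6)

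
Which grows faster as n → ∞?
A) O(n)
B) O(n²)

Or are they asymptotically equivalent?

O(n) vs O(n²): Higher order terms dominate.

Answer: B) O(n²) grows faster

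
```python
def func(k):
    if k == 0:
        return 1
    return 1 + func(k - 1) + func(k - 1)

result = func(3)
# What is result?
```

func(k) = 1 + 2·func(k-1), func(0)=1. Closed form: (1+1)·2^3 - 1 = 15.

Answer: 15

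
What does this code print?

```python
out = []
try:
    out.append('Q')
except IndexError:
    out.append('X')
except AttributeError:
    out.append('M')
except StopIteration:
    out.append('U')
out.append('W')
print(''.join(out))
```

Execution trace: 'Q' (try body, no exception) → 'W' (after the try/except). Output: QW

Answer: QW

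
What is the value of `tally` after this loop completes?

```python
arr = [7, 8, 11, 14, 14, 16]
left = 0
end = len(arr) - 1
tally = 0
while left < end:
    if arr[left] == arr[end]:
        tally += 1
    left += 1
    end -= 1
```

Count matching pairs from ends
`tally` takes the values: 0

Answer: 0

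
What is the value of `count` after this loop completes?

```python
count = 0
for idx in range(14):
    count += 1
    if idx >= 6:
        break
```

Loop breaks when idx reaches 6, count is 7
`count` takes the values: 0 → 1 → 2 → 3 → 4 → 5 → 6 → 7

Answer: 7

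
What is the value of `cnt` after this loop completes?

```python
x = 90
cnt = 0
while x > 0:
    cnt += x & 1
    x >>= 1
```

Count set bits in 90 (binary: 0b1011010)
`cnt` takes the values: 0 → 1 → 2 → 3 → 4

Answer: 4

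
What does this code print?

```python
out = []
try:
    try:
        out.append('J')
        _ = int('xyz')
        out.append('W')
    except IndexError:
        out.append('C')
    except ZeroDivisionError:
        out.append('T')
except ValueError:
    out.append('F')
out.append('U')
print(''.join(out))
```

Execution trace: 'J' (try body) → 'F' (outer except ValueError) → 'U' (after the try/except). Output: JFU

Answer: JFU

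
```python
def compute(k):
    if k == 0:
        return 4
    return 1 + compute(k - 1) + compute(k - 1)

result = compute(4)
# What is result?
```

compute(k) = 1 + 2·compute(k-1), compute(0)=4. Closed form: (4+1)·2^4 - 1 = 79.

Answer: 79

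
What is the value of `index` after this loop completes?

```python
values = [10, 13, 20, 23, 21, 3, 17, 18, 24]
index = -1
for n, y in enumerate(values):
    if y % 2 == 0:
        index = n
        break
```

First even number index in [10, 13, 20, 23, 21, 3, 17, 18, 24]
`index` takes the values: -1 → 0

Answer: 0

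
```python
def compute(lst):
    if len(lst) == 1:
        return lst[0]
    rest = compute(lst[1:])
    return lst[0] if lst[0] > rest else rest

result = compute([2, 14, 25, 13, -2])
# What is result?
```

Recursive max over [2, 14, 25, 13, -2] = 25

Answer: 25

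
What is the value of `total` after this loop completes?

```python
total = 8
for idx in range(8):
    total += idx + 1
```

Start at 8, add 1 to 8 = 44
`total` takes the values: 8 → 9 → 11 → 14 → 18 → 23 → 29 → 36 → 44

Answer: 44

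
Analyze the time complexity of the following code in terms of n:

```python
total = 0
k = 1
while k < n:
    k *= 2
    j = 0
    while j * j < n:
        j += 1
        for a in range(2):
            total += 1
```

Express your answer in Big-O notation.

Each loop level contributes: log n × √n × 1. Multiplying the contributions gives O(√n log n).

Answer: O(√n log n)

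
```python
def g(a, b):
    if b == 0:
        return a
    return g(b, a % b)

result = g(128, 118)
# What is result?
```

g(128, 118) -> g(118, 10) -> g(10, 8) -> g(8, 2) -> g(2, 0) -> 2

Answer: 2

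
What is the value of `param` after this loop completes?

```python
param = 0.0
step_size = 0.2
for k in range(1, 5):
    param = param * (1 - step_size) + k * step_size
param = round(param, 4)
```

Moving average with lr=0.2
`param` takes the values: 0.0 → 0.2 → 0.56 → 1.048 → 1.6384

Answer: 1.6384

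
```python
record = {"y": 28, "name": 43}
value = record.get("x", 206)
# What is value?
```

Trace:
`record = {"y": 28, "name": 43}` → record = {'y': 28, 'name': 43}
`value = record.get("x", 206)` → value = 206
So value = 206

Answer: 206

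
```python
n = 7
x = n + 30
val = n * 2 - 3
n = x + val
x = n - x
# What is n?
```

Trace:
`n = 7` → n = 7
`x = n + 30` → x = 37
`val = n * 2 - 3` → val = 11
`n = x + val` → n = 48
`x = n - x` → x = 11
So n = 48

Answer: 48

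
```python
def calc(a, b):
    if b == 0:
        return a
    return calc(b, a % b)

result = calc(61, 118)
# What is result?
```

calc(61, 118) -> calc(118, 61) -> calc(61, 57) -> calc(57, 4) -> calc(4, 1) -> calc(1, 0) -> 1

Answer: 1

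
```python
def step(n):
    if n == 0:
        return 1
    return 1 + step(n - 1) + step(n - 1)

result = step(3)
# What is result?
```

step(n) = 1 + 2·step(n-1), step(0)=1. Closed form: (1+1)·2^3 - 1 = 15.

Answer: 15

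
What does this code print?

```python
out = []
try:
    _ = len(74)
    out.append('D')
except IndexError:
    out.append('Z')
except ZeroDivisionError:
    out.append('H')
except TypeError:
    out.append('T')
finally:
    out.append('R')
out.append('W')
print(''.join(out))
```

Execution trace: 'T' (except TypeError) → 'R' (finally) → 'W' (after the try/except). Output: TRW

Answer: TRW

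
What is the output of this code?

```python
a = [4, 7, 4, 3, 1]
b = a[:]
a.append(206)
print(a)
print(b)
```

Key concept: slice [:] creates copy.
Step by step:
`a = [4, 7, 4, 3, 1]` → a = [4, 7, 4, 3, 1]
`b = a[:]` → b = [4, 7, 4, 3, 1]
`a.append(206)` → a = [4, 7, 4, 3, 1, 206]
`print(a)` → prints [4, 7, 4, 3, 1, 206]
`print(b)` → prints [4, 7, 4, 3, 1]

Answer:
[4, 7, 4, 3, 1, 206]
[4, 7, 4, 3, 1]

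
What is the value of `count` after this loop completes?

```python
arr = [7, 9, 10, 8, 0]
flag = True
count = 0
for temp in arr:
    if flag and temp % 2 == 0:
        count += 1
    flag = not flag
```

Count even values at even positions
`count` takes the values: 0 → 1 → 2

Answer: 2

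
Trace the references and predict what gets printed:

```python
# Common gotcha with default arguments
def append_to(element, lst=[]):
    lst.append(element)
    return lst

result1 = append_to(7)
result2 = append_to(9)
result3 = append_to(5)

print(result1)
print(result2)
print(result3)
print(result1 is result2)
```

Key concept: mutable default argument gotcha.
Step by step:
`result1 = append_to(7)` → result1 = [7]
`result2 = append_to(9)` → result1 = [7, 9] (same object as result2); result2 = [7, 9] (same object as result1)
`result3 = append_to(5)` → result1 = [7, 9, 5] (same object as result2, result3); result2 = [7, 9, 5] (same object as result1, result3); result3 = [7, 9, 5] (same object as result1, result2)
`print(result1)` → prints [7, 9, 5]
`print(result2)` → prints [7, 9, 5]
`print(result3)` → prints [7, 9, 5]
`print(result1 is result2)` → prints True

Answer:
[7, 9, 5]
[7, 9, 5]
[7, 9, 5]
True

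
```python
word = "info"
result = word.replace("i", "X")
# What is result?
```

Trace:
`word = "info"` → word = 'info'
`result = word.replace("i", "X")` → result = 'Xnfo'
So result = 'Xnfo'

Answer: 'Xnfo'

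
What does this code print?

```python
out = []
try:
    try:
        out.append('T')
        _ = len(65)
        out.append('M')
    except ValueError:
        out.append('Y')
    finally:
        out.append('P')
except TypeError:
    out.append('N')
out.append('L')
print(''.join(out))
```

Execution trace: 'T' (try body) → 'P' (finally) → 'N' (outer except TypeError) → 'L' (after the try/except). Output: TPNL

Answer: TPNL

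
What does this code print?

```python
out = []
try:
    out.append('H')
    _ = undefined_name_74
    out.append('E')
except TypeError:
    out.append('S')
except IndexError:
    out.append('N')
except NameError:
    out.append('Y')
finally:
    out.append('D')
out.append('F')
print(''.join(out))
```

Execution trace: 'H' (try body) → 'Y' (except NameError) → 'D' (finally) → 'F' (after the try/except). Output: HYDF

Answer: HYDF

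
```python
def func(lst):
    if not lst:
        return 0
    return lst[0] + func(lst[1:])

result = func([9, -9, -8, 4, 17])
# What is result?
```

9 + (-9) + (-8) + 4 + 17 + 0 = 13

Answer: 13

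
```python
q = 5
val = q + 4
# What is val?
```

Trace:
`q = 5` → q = 5
`val = q + 4` → val = 9
So val = 9

Answer: 9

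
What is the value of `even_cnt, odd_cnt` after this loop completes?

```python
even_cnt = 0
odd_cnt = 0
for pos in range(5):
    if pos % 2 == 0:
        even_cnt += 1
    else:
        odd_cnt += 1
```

Count evens and odds in range(5)
`even_cnt, odd_cnt` takes the values: (0, 0) → (1, 0) → (1, 1) → (2, 1) → (2, 2) → (3, 2)

Answer: 3, 2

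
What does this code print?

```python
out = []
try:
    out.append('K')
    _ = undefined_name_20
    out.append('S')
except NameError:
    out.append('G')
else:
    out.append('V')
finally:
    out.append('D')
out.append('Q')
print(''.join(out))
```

Execution trace: 'K' (try body) → 'G' (except NameError) → 'D' (finally) → 'Q' (after the try/except). Output: KGDQ

Answer: KGDQ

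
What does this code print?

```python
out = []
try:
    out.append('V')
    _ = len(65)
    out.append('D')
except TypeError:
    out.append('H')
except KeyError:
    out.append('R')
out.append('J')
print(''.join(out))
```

Execution trace: 'V' (try body) → 'H' (except TypeError) → 'J' (after the try/except). Output: VHJ

Answer: VHJ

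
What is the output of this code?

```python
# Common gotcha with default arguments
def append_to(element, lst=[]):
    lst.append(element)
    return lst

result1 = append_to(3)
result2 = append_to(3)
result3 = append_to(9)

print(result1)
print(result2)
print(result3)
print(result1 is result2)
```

Key concept: mutable default argument gotcha.
Step by step:
`result1 = append_to(3)` → result1 = [3]
`result2 = append_to(3)` → result1 = [3, 3] (same object as result2); result2 = [3, 3] (same object as result1)
`result3 = append_to(9)` → result1 = [3, 3, 9] (same object as result2, result3); result2 = [3, 3, 9] (same object as result1, result3); result3 = [3, 3, 9] (same object as result1, result2)
`print(result1)` → prints [3, 3, 9]
`print(result2)` → prints [3, 3, 9]
`print(result3)` → prints [3, 3, 9]
`print(result1 is result2)` → prints True

Answer:
[3, 3, 9]
[3, 3, 9]
[3, 3, 9]
True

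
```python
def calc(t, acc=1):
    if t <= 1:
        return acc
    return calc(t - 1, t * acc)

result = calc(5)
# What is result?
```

Accumulator trace (n, acc): (5, 1) -> (4, 5) -> (3, 20) -> (2, 60) -> (1, 120) -> return 120

Answer: 120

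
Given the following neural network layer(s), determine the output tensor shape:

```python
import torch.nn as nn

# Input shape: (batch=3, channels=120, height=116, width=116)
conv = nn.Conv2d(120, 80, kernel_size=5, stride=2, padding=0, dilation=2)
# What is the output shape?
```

Input: (3, 120, 116, 116) -> Output: (3, 80, 54, 54)

Answer: (3, 80, 54, 54)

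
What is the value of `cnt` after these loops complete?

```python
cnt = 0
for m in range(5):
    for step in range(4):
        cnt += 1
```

5 * 4 = 20
`cnt` takes the values: 0 → 1 → 2 → 3 → 4 → 5 → 6 → 7 → 8 → 9 → 10 → 11 → 12 → 13 → 14 → 15 → 16 → 17 → 18 → 19 → 20

Answer: 20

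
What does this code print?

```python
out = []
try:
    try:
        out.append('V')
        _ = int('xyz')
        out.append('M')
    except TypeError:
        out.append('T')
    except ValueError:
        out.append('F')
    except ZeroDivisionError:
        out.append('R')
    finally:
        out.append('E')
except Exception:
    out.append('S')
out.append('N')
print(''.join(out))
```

Execution trace: 'V' (inner try body) → 'F' (inner except ValueError) → 'E' (inner finally) → 'N' (after the try/except). Output: VFEN

Answer: VFEN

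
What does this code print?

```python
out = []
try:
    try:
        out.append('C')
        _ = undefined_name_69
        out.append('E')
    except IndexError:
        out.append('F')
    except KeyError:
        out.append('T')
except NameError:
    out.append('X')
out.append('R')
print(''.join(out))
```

Execution trace: 'C' (try body) → 'X' (outer except NameError) → 'R' (after the try/except). Output: CXR

Answer: CXR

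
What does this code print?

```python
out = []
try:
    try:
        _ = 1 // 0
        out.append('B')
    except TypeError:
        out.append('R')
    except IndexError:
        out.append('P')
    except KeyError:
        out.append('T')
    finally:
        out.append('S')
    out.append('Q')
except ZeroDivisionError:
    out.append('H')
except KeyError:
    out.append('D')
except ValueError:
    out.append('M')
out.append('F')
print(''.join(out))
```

Execution trace: 'S' (inner finally) → 'H' (except ZeroDivisionError) → 'F' (after the try/except). Output: SHF

Answer: SHF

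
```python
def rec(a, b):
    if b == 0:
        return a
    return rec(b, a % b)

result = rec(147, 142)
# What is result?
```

rec(147, 142) -> rec(142, 5) -> rec(5, 2) -> rec(2, 1) -> rec(1, 0) -> 1

Answer: 1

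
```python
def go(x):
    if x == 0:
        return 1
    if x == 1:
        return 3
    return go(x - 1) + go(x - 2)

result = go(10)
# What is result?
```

Build up from base cases: go(0)=1, go(1)=3, go(2)=4, go(3)=7, go(4)=11, go(5)=18, go(6)=29, ..., go(10)=199

Answer: 199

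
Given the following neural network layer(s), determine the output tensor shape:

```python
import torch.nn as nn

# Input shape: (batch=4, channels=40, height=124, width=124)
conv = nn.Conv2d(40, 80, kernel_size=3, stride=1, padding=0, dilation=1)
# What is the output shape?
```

Input: (4, 40, 124, 124) -> Output: (4, 80, 122, 122)

Answer: (4, 80, 122, 122)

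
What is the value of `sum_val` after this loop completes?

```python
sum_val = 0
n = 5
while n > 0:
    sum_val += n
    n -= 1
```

Sum 5 down to 1
`sum_val` takes the values: 0 → 5 → 9 → 12 → 14 → 15

Answer: 15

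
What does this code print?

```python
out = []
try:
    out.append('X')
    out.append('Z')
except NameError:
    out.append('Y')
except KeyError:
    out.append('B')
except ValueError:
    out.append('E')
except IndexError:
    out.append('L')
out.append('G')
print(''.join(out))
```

Execution trace: 'X' (try body) → 'Z' (try body, no exception) → 'G' (after the try/except). Output: XZG

Answer: XZG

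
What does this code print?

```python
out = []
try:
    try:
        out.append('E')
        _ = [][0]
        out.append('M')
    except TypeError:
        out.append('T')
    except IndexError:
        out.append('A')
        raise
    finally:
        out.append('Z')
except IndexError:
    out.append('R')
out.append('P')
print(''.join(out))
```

Execution trace: 'E' (try body) → 'A' (except IndexError) → 'Z' (finally) → 'R' (outer except IndexError) → 'P' (after the try/except). Output: EAZRP

Answer: EAZRP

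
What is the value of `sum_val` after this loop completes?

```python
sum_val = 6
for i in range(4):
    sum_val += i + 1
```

Start at 6, add 1 to 4 = 16
`sum_val` takes the values: 6 → 7 → 9 → 12 → 16

Answer: 16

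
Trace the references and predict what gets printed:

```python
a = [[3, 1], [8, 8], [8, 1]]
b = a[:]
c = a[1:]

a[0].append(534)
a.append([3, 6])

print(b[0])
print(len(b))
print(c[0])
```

Key concept: slice with nested mutation.
Step by step:
`a = [[3, 1], [8, 8], [8, 1]]` → a = [[3, 1], [8, 8], [8, 1]]
`b = a[:]` → b = [[3, 1], [8, 8], [8, 1]]
`c = a[1:]` → c = [[8, 8], [8, 1]]
`a[0].append(534)` → a = [[3, 1, 534], [8, 8], [8, 1]]; b = [[3, 1, 534], [8, 8], [8, 1]]
`a.append([3, 6])` → a = [[3, 1, 534], [8, 8], [8, 1], [3, 6]]
`print(b[0])` → prints [3, 1, 534]
`print(len(b))` → prints 3
`print(c[0])` → prints [8, 8]

Answer:
[3, 1, 534]
3
[8, 8]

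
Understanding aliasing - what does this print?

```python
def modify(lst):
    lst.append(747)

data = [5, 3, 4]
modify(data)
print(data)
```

Key concept: function modifies passed list.
Step by step:
`data = [5, 3, 4]` → data = [5, 3, 4]
`modify(data)` → data = [5, 3, 4, 747]
`print(data)` → prints [5, 3, 4, 747]

Answer: [5, 3, 4, 747]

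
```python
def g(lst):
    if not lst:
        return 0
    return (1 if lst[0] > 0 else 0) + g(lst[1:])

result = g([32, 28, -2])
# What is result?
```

Count of positive elements in [32, 28, -2] = 2

Answer: 2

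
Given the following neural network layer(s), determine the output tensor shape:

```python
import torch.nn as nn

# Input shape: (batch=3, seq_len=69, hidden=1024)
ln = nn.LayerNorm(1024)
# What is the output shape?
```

Input: (3, 69, 1024) -> Output: (3, 69, 1024)

Answer: (3, 69, 1024)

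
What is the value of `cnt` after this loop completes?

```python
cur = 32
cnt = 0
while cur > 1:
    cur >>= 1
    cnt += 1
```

Count right shifts until 1
`cnt` takes the values: 0 → 1 → 2 → 3 → 4 → 5

Answer: 5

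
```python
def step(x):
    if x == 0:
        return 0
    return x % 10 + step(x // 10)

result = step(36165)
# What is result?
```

Sum of digits of 36165: 5 + 6 + 1 + 6 + 3 = 21

Answer: 21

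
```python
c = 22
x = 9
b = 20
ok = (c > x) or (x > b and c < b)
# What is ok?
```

Trace:
`c = 22` → c = 22
`x = 9` → x = 9
`b = 20` → b = 20
`ok = (c > x) or (x > b and c < b)` → ok = True
So ok = True

Answer: True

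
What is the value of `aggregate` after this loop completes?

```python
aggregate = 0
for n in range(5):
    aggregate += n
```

Sum of 0 to 4 = 10
`aggregate` takes the values: 0 → 1 → 3 → 6 → 10

Answer: 10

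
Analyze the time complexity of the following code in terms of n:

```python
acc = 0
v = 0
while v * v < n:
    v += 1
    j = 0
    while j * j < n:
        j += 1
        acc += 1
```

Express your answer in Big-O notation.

Each loop level contributes: √n × √n. Multiplying the contributions gives O(n).

Answer: O(n)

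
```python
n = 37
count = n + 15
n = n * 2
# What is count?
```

Trace:
`n = 37` → n = 37
`count = n + 15` → count = 52
`n = n * 2` → n = 74
So count = 52

Answer: 52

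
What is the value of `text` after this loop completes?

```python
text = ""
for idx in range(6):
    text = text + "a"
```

Repeat 'a' 6 times
`text` takes the values: "" → "a" → "aa" → "aaa" → "aaaa" → "aaaaa" → "aaaaaa"

Answer: "aaaaaa"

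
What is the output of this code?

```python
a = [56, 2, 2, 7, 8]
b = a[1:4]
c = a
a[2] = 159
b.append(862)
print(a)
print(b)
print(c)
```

Key concept: slice vs alias.
Step by step:
`a = [56, 2, 2, 7, 8]` → a = [56, 2, 2, 7, 8]
`b = a[1:4]` → b = [2, 2, 7]
`c = a` → c = [56, 2, 2, 7, 8] (same object as a)
`a[2] = 159` → a = [56, 2, 159, 7, 8] (same object as c); c = [56, 2, 159, 7, 8] (same object as a)
`b.append(862)` → b = [2, 2, 7, 862]
`print(a)` → prints [56, 2, 159, 7, 8]
`print(b)` → prints [2, 2, 7, 862]
`print(c)` → prints [56, 2, 159, 7, 8]

Answer:
[56, 2, 159, 7, 8]
[2, 2, 7, 862]
[56, 2, 159, 7, 8]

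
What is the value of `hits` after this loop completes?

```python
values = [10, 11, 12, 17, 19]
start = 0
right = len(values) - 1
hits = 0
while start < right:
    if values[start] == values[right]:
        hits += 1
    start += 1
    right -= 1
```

Count matching pairs from ends
`hits` takes the values: 0

Answer: 0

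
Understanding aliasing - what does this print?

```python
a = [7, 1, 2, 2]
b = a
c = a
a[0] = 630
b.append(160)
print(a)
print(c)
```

Key concept: multiple aliases.
Step by step:
`a = [7, 1, 2, 2]` → a = [7, 1, 2, 2]
`b = a` → b = [7, 1, 2, 2] (same object as a)
`c = a` → c = [7, 1, 2, 2] (same object as a, b)
`a[0] = 630` → a = [630, 1, 2, 2] (same object as b, c); b = [630, 1, 2, 2] (same object as a, c); c = [630, 1, 2, 2] (same object as a, b)
`b.append(160)` → a = [630, 1, 2, 2, 160] (same object as b, c); b = [630, 1, 2, 2, 160] (same object as a, c); c = [630, 1, 2, 2, 160] (same object as a, b)
`print(a)` → prints [630, 1, 2, 2, 160]
`print(c)` → prints [630, 1, 2, 2, 160]

Answer:
[630, 1, 2, 2, 160]
[630, 1, 2, 2, 160]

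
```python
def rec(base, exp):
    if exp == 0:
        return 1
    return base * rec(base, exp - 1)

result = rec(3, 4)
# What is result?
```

rec(3, 4) = 3 * 3 * 3 * 3 = 81

Answer: 81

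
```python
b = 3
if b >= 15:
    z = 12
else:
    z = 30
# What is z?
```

Trace:
`b = 3` → b = 3
`if b >= 15: ...` → b >= 15 is False, take else branch → z = 30
So z = 30

Answer: 30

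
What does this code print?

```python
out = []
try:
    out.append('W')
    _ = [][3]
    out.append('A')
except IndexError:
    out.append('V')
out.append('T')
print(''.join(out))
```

Execution trace: 'W' (try body) → 'V' (except IndexError) → 'T' (after the try/except). Output: WVT

Answer: WVT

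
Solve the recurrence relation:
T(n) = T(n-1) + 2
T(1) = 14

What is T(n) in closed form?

Unrolling: T(n) = T(1) + 2·(n-1) = 14 + 2(n-1) = 2n + 12.

Answer: T(n) = 2n + 12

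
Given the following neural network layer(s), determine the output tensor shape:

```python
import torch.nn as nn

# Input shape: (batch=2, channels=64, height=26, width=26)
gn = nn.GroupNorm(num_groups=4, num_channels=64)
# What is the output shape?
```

Input: (2, 64, 26, 26) -> Output: (2, 64, 26, 26)

Answer: (2, 64, 26, 26)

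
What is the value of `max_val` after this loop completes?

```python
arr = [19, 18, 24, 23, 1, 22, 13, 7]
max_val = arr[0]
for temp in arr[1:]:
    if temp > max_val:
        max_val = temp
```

Maximum of [19, 18, 24, 23, 1, 22, 13, 7]
`max_val` takes the values: 19 → 24

Answer: 24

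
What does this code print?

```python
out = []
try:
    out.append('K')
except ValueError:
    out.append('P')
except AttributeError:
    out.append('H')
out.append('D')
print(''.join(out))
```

Execution trace: 'K' (try body, no exception) → 'D' (after the try/except). Output: KD

Answer: KD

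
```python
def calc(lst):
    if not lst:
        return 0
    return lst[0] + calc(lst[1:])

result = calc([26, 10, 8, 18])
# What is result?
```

26 + 10 + 8 + 18 + 0 = 62

Answer: 62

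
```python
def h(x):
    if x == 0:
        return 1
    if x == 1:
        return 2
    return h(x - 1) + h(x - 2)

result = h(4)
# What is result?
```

Build up from base cases: h(0)=1, h(1)=2, h(2)=3, h(3)=5, h(4)=8

Answer: 8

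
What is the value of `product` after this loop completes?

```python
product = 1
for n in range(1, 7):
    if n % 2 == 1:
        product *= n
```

Product of odd numbers 1 to 6
`product` takes the values: 1 → 3 → 15

Answer: 15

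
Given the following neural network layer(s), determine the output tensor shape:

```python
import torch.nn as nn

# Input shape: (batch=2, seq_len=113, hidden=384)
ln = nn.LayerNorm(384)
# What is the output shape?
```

Input: (2, 113, 384) -> Output: (2, 113, 384)

Answer: (2, 113, 384)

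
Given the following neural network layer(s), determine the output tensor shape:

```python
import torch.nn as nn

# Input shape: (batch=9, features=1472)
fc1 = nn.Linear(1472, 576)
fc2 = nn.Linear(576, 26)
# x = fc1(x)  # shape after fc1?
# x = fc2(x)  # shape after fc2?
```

Input: (9, 1472) -> after fc1: (9, 576) -> Output: (9, 26)

Answer: (9, 26)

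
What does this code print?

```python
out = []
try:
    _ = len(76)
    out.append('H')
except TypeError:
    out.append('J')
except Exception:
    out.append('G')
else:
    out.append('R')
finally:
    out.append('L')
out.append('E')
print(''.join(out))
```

Execution trace: 'J' (except TypeError) → 'L' (finally) → 'E' (after the try/except). Output: JLE

Answer: JLE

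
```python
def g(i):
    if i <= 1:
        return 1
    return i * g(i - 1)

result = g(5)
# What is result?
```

g(5) = 5 * 4 * 3 * 2 * 1 = 120

Answer: 120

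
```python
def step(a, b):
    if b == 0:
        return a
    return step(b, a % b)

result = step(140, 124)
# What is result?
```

step(140, 124) -> step(124, 16) -> step(16, 12) -> step(12, 4) -> step(4, 0) -> 4

Answer: 4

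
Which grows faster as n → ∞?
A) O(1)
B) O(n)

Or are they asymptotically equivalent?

O(1) vs O(n): Higher order terms dominate.

Answer: B) O(n) grows faster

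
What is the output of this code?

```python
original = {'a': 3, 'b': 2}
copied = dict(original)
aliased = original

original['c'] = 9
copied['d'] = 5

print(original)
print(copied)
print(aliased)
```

Key concept: dict() creates copy, assignment creates alias.
Step by step:
`original = {'a': 3, 'b': 2}` → original = {'a': 3, 'b': 2}
`copied = dict(original)` → copied = {'a': 3, 'b': 2}
`aliased = original` → aliased = {'a': 3, 'b': 2} (same object as original)
`original['c'] = 9` → original = {'a': 3, 'b': 2, 'c': 9} (same object as aliased); aliased = {'a': 3, 'b': 2, 'c': 9} (same object as original)
`copied['d'] = 5` → copied = {'a': 3, 'b': 2, 'd': 5}
`print(original)` → prints {'a': 3, 'b': 2, 'c': 9}
`print(copied)` → prints {'a': 3, 'b': 2, 'd': 5}
`print(aliased)` → prints {'a': 3, 'b': 2, 'c': 9}

Answer:
{'a': 3, 'b': 2, 'c': 9}
{'a': 3, 'b': 2, 'd': 5}
{'a': 3, 'b': 2, 'c': 9}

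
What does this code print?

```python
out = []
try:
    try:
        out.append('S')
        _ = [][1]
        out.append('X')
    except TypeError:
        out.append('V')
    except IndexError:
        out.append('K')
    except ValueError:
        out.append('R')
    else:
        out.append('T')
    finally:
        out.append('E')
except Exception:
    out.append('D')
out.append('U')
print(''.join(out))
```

Execution trace: 'S' (inner try body) → 'K' (inner except IndexError) → 'E' (inner finally) → 'U' (after the try/except). Output: SKEU

Answer: SKEU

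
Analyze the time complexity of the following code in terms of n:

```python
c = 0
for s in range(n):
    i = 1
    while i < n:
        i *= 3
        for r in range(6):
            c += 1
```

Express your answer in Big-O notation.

Each loop level contributes: n × log n × 1. Multiplying the contributions gives O(n log n).

Answer: O(n log n)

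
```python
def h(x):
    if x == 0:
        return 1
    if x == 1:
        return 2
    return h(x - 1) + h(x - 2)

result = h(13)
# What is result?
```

Build up from base cases: h(0)=1, h(1)=2, h(2)=3, h(3)=5, h(4)=8, h(5)=13, h(6)=21, ..., h(13)=610

Answer: 610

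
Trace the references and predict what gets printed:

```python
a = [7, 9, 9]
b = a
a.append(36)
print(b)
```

Key concept: basic list aliasing.
Step by step:
`a = [7, 9, 9]` → a = [7, 9, 9]
`b = a` → b = [7, 9, 9] (same object as a)
`a.append(36)` → a = [7, 9, 9, 36] (same object as b); b = [7, 9, 9, 36] (same object as a)
`print(b)` → prints [7, 9, 9, 36]

Answer: [7, 9, 9, 36]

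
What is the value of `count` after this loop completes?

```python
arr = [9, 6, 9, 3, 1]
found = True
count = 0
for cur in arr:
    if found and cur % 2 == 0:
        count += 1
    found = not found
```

Count even values at even positions
`count` takes the values: 0

Answer: 0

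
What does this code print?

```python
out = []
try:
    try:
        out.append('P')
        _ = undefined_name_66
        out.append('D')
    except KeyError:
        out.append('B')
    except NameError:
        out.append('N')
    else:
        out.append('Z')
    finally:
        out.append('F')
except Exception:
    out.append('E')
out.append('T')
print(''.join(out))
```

Execution trace: 'P' (inner try body) → 'N' (inner except NameError) → 'F' (inner finally) → 'T' (after the try/except). Output: PNFT

Answer: PNFT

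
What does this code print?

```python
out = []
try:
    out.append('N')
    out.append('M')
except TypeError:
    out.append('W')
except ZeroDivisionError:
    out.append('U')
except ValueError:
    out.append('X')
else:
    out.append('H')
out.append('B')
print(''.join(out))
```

Execution trace: 'N' (try body) → 'M' (try body, no exception) → 'H' (else) → 'B' (after the try/except). Output: NMHB

Answer: NMHB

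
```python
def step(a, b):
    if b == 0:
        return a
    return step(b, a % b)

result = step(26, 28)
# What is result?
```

step(26, 28) -> step(28, 26) -> step(26, 2) -> step(2, 0) -> 2

Answer: 2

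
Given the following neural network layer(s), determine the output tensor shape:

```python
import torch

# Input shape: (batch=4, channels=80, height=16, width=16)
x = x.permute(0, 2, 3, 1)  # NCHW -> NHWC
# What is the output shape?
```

Input: (4, 80, 16, 16) -> Output: (4, 16, 16, 80)

Answer: (4, 16, 16, 80)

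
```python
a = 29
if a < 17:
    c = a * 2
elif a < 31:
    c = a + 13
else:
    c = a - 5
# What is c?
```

Trace:
`a = 29` → a = 29
`if a < 17: ...` → a < 17 is False, a < 31 is True → c = 42
So c = 42

Answer: 42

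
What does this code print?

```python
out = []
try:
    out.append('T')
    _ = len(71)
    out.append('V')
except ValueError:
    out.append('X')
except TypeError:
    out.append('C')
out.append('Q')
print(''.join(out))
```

Execution trace: 'T' (try body) → 'C' (except TypeError) → 'Q' (after the try/except). Output: TCQ

Answer: TCQ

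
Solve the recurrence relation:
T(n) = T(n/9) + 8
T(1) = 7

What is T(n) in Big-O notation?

Each step divides n by 9 and adds 8. After log_9(n) steps we reach T(1)=7. So T(n) = 8·log_9(n) + 7 = O(log n).

Answer: O(log n)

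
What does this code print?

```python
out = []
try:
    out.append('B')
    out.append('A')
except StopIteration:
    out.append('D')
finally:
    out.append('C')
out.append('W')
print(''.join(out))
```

Execution trace: 'B' (try body) → 'A' (try body, no exception) → 'C' (finally) → 'W' (after the try/except). Output: BACW

Answer: BACW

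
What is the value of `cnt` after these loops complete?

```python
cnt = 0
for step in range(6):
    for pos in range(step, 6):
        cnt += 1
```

Upper triangle: 6 + 5 + ... + 1
`cnt` takes the values: 0 → 1 → 2 → 3 → 4 → 5 → 6 → 7 → 8 → 9 → 10 → 11 → 12 → 13 → 14 → 15 → 16 → 17 → 18 → 19 → 20 → 21

Answer: 21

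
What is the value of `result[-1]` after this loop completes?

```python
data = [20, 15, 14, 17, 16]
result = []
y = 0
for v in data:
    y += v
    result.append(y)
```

Cumulative sum ends at 82
`result` takes the values: [] → [20] → [20, 35] → [20, 35, 49] → [20, 35, 49, 66] → [20, 35, 49, 66, 82]
So `result[-1]` = 82

Answer: 82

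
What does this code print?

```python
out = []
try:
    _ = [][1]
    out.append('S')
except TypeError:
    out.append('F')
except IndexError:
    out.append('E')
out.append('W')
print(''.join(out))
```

Execution trace: 'E' (except IndexError) → 'W' (after the try/except). Output: EW

Answer: EW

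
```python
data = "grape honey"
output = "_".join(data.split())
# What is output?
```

Trace:
`data = "grape honey"` → data = 'grape honey'
`output = "_".join(data.split())` → output = 'grape_honey'
So output = 'grape_honey'

Answer: 'grape_honey'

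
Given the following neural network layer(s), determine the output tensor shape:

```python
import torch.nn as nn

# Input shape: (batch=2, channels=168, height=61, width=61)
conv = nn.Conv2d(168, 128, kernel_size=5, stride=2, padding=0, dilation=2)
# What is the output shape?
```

Input: (2, 168, 61, 61) -> Output: (2, 128, 27, 27)

Answer: (2, 128, 27, 27)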